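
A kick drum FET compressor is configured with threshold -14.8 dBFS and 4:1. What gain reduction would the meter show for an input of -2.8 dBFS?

9 dB

Overshoot = -2.8 − (-14.8) = 12 dB.
A 4:1 ratio leaves 3 dB of that excess.
GR = overshoot in − overshoot out = 12 − 3 = 9 dB.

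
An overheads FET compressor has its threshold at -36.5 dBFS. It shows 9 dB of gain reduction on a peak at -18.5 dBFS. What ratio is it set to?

Input overshoot = -18.5 − (-36.5) = 18 dB.
Output overshoot = 18 − 9 = 9 dB.
Ratio = input overshoot / output overshoot = 18 / 9 = 2.

2:1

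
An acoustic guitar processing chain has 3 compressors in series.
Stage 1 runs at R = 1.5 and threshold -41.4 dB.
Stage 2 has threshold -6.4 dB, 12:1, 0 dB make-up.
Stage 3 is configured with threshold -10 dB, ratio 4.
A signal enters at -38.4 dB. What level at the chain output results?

Stage 1: -38.4 dB is 3 dB over -41.4 dB; at 1.5:1 that becomes 2 dB over, giving -39.4 dB.
Stage 2: below threshold (-39.4 ≤ -6.4); passes unchanged; output -39.4 dB.
Stage 3: -39.4 dB ≤ -10 dB, so stage 3 doesn't engage; output -39.4 dB.

-39.4 dB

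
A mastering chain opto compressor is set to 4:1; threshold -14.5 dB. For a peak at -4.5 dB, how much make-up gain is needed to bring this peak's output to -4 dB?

8 dB

The peak compresses to -14.5 + 10/4 = -12 dB.
To reach -4 dB requires -4 − (-12) = 8 dB of make-up.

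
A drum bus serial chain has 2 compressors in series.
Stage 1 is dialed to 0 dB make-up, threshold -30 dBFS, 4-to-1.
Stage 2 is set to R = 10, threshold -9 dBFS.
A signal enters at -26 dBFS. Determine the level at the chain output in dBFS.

-29 dBFS

Stage 1: overshoot 4 dB → 4/4 = 1 dB → -29 dBFS.
Stage 2: -29 dBFS ≤ -9 dBFS, so stage 2 doesn't engage; output -29 dBFS.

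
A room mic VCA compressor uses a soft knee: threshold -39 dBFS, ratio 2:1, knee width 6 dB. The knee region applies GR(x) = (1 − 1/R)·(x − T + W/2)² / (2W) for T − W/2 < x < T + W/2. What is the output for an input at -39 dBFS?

x − T + W/2 = -39 − (-39) + 3 = 3.
GR = (1 − 1/2) × 3² / 12 = 0.5 × 9 / 12 = 0.375 dB.
Output = -39 − 0.375 = -39.375 dBFS.

-39.375 dBFS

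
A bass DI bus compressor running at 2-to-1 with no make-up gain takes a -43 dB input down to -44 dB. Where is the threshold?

Gain reduction = -43 − (-44) = 1 dB; output overshoot = GR / (R − 1) = 1 / 1 = 1 dB.
Threshold = output − output overshoot = -44 − 1 = -45 dB.

-45 dB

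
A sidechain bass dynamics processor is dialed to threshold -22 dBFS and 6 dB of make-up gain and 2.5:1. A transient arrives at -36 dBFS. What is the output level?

-36 dBFS is 14 dB below the -22 dBFS threshold, so no gain reduction is applied.
Make-up gain adds 6 dB: -36 + 6 = -30 dBFS.

-30 dBFS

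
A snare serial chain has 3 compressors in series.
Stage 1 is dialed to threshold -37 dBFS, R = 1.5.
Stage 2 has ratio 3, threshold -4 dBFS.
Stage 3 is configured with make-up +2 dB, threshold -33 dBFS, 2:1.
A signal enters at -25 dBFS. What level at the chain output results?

-29 dBFS

Stage 1: -25 dBFS is 12 dB over -37 dBFS; at 1.5:1 that becomes 8 dB over, giving -29 dBFS.
Stage 2: below threshold (-29 ≤ -4); passes unchanged; output -29 dBFS.
Stage 3: 4 dB above -33 dBFS, reduced 2:1 to 2 dB above → -31 dBFS; +2 dB make-up → -29 dBFS.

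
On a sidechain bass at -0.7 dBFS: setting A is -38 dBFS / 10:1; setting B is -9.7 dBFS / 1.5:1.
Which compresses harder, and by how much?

A: overshoot 37.3 dB → output overshoot 3.73 dB → GR 33.57 dB.
B: overshoot 9 dB → output overshoot 6 dB → GR 3 dB.
A reduces 30.57 dB more.

A, by 30.57 dB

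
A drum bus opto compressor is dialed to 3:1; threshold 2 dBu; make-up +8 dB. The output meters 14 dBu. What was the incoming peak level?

14 dBu

Before make-up, the level was 14 − 8 = 6 dBu.
Post-compression overshoot = 6 − 2 = 4 dB.
Undo the ratio: input overshoot = 4 × 3 = 12 dB, giving input = 14 dBu.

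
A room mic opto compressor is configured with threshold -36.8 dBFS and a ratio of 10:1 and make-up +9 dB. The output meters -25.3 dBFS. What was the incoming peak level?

-11.8 dBFS

Stripping the +9 dB make-up gives -34.3 dBFS at the gain stage.
That's 2.5 dB above the -36.8 dBFS threshold.
Input overshoot = R × output overshoot = 25 dB → input = -36.8 + 25 = -11.8 dBFS.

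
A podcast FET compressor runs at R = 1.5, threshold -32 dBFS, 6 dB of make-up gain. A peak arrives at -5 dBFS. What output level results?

The input is 27 dB above the -32 dBFS threshold.
At 1.5:1 the overshoot is divided by 1.5, leaving 18 dB above threshold.
So the level is -32 + 18 = -14 dBFS; make-up adds 6 dB, giving -8 dBFS.

-8 dBFS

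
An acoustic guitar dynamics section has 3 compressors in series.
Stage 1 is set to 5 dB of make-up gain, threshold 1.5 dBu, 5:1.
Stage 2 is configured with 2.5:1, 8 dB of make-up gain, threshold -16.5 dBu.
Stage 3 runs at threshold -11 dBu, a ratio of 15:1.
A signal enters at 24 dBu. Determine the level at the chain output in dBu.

-10.1 dBu

Stage 1: 22.5 dB above 1.5 dBu, reduced 5:1 to 4.5 dB above → 6 dBu; +5 dB make-up → 11 dBu.
Stage 2: 27.5 dB above -16.5 dBu, reduced 2.5:1 to 11 dB above → -5.5 dBu; +8 dB make-up → 2.5 dBu.
Stage 3: overshoot 13.5 dB → 13.5/15 = 0.9 dB → -10.1 dBu.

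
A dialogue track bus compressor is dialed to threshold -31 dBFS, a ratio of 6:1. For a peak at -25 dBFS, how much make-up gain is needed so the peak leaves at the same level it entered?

Without make-up, output = threshold + overshoot/6 = -31 + 1 = -30 dBFS.
Gap to target: 5 dB.

5 dB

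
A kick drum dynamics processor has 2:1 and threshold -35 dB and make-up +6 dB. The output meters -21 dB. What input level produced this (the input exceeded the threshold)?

-19 dB

Stripping the +6 dB make-up gives -27 dB at the gain stage.
The compressed level sits -27 − (-35) = 8 dB over threshold.
Undo the ratio: input overshoot = 8 × 2 = 16 dB, giving input = -19 dB.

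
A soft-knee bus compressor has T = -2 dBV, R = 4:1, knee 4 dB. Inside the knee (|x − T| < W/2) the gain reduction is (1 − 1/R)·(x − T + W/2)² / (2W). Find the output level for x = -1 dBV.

-1.84375 dBV

x − T + W/2 = -1 − (-2) + 2 = 3.
GR = (1 − 1/4) × 3² / 8 = 0.75 × 9 / 8 = 0.84375 dB.
Output = -1 − 0.84375 = -1.84375 dBV.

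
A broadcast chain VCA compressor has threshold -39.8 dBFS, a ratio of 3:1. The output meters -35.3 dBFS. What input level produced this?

The compressed level sits -35.3 − (-39.8) = 4.5 dB over threshold.
Input overshoot = R × output overshoot = 13.5 dB → input = -39.8 + 13.5 = -26.3 dBFS.

-26.3 dBFS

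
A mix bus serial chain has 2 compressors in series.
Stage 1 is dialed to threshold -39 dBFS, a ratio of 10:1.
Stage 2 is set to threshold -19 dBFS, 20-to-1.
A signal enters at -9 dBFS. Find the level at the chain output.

-36 dBFS

Stage 1: overshoot 30 dB → 30/10 = 3 dB → -36 dBFS.
Stage 2: -36 dBFS is at or below the -19 dBFS threshold — no compression; output -36 dBFS.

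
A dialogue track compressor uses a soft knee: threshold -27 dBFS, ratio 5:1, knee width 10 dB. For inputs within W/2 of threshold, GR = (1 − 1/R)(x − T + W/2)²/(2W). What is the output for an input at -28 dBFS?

-28.64 dBFS

x − T + W/2 = -28 − (-27) + 5 = 4.
GR = (1 − 1/5) × 4² / 20 = 0.8 × 16 / 20 = 0.64 dB.
Output = -28 − 0.64 = -28.64 dBFS.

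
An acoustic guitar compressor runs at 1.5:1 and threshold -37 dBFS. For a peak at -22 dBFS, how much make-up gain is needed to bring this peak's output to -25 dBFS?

The peak compresses to -37 + 15/1.5 = -27 dBFS.
To reach -25 dBFS requires -25 − (-27) = 2 dB of make-up.

2 dB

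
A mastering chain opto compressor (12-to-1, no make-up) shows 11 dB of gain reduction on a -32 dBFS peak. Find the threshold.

-44 dBFS

Input is 12 dB above T (since output overshoot × R = input overshoot: (-43 − T)·12 = -32 − T gives T = -44 dBFS).
Check: -44 + (-32 − (-44))/12 = -44 + 1 = -43 dBFS. ✓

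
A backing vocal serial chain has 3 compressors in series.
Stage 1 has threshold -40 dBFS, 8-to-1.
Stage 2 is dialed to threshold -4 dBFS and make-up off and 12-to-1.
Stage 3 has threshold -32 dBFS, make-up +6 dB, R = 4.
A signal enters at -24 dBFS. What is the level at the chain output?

Stage 1: overshoot 16 dB → 16/8 = 2 dB → -38 dBFS.
Stage 2: below threshold (-38 ≤ -4); passes unchanged; output -38 dBFS.
Stage 3: -38 dBFS ≤ -32 dBFS, so stage 3 doesn't engage; make-up brings it to -32 dBFS.

-32 dBFS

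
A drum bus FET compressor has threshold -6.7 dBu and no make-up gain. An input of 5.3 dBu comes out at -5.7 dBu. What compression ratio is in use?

12:1

Input overshoot = 5.3 − (-6.7) = 12 dB; output overshoot = -5.7 − (-6.7) = 1 dB.
Ratio = 12 / 1 = 12.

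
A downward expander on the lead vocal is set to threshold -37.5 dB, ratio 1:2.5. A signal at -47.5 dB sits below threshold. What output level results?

-62.5 dB

Undershoot = (-37.5) − (-47.5) = 10 dB.
At 1:2.5, that expands to 25 dB under threshold.
Output = -37.5 − 25 = -62.5 dB.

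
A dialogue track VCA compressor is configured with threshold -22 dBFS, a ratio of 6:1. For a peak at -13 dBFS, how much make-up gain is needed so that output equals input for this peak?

7.5 dB

Without make-up, output = threshold + overshoot/6 = -22 + 1.5 = -20.5 dBFS.
Gap to target: 7.5 dB.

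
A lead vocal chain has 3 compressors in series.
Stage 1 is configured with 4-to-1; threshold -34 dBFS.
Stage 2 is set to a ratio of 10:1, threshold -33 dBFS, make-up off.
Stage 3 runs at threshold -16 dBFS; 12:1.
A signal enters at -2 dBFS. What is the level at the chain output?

Stage 1: 32 dB above -34 dBFS, reduced 4:1 to 8 dB above → -26 dBFS.
Stage 2: -26 dBFS is 7 dB over -33 dBFS; at 10:1 that becomes 0.7 dB over, giving -32.3 dBFS.
Stage 3: below threshold (-32.3 ≤ -16); passes unchanged; output -32.3 dBFS.

-32.3 dBFS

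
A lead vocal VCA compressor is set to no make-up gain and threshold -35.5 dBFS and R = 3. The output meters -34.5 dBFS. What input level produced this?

-32.5 dBFS

The compressed level sits -34.5 − (-35.5) = 1 dB over threshold.
Before 3:1 compression the overshoot was 1 × 3 = 3 dB, so input = -35.5 + 3 = -32.5 dBFS.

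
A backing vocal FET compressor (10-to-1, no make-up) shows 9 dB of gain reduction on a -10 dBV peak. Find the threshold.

-20 dBV

Input is 10 dB above T (since output overshoot × R = input overshoot: (-19 − T)·10 = -10 − T gives T = -20 dBV).
Check: -20 + (-10 − (-20))/10 = -20 + 1 = -19 dBV. ✓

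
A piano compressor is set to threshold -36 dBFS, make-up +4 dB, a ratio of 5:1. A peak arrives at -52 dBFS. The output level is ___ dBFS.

-52 dBFS is 16 dB below the -36 dBFS threshold, so no gain reduction is applied.
Make-up gain adds 4 dB: -52 + 4 = -48 dBFS.

-48 dBFS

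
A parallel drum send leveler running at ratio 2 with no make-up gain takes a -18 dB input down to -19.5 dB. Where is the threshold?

Gain reduction = -18 − (-19.5) = 1.5 dB; output overshoot = GR / (R − 1) = 1.5 / 1 = 1.5 dB.
Threshold = output − output overshoot = -19.5 − 1.5 = -21 dB.

-21 dB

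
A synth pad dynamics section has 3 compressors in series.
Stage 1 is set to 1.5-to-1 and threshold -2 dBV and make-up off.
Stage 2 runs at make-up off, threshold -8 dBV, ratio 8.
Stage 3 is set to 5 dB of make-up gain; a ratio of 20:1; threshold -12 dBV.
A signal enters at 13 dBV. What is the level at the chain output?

Stage 1: 13 dBV is 15 dB over -2 dBV; at 1.5:1 that becomes 10 dB over, giving 8 dBV.
Stage 2: overshoot 16 dB → 16/8 = 2 dB → -6 dBV.
Stage 3: -6 dBV is 6 dB over -12 dBV; at 20:1 that becomes 0.3 dB over, giving -11.7 dBV; +5 dB make-up → -6.7 dBV.

-6.7 dBV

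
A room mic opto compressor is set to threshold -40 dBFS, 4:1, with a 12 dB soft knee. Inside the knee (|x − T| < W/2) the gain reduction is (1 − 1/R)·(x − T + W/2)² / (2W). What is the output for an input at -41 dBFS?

x − T + W/2 = -41 − (-40) + 6 = 5.
GR = (1 − 1/4) × 5² / 24 = 0.75 × 25 / 24 = 0.78125 dB.
Output = -41 − 0.78125 = -41.78125 dBFS.

-41.78125 dBFS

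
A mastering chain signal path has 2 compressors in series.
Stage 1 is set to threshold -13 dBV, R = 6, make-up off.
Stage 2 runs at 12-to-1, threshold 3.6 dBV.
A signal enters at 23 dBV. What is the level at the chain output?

Stage 1: overshoot 36 dB → 36/6 = 6 dB → -7 dBV.
Stage 2: -7 dBV ≤ 3.6 dBV, so stage 2 doesn't engage; output -7 dBV.

-7 dBV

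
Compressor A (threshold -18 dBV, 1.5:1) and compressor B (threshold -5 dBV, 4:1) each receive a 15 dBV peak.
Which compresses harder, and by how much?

A: 33 dB over, compressed to 22 dB over, so 11 dB of GR.
B: 20 dB over, compressed to 5 dB over, so 15 dB of GR.
Difference: 4 dB in favour of B.

B, by 4 dB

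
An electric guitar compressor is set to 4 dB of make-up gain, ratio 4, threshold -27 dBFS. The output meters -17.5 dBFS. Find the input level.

-5 dBFS

Stripping the +4 dB make-up gives -21.5 dBFS at the gain stage.
That's 5.5 dB above the -27 dBFS threshold.
Before 4:1 compression the overshoot was 5.5 × 4 = 22 dB, so input = -27 + 22 = -5 dBFS.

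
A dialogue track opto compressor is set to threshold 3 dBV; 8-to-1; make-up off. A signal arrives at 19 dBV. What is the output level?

5 dBV

Overshoot: 19 − 3 = 16 dB.
The 16 dB excess becomes 2 dB after 8:1 reduction.
So the level is 3 + 2 = 5 dBV.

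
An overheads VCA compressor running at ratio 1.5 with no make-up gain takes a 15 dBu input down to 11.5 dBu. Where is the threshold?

4.5 dBu

Let T be the threshold. Output overshoot = (input overshoot)/R, so 11.5 − T = (15 − T)/1.5.
1.5·(11.5 − T) = 15 − T → 0.5·T = 17.25 − 15 = 2.25.
T = 2.25/0.5 = 4.5 dBu.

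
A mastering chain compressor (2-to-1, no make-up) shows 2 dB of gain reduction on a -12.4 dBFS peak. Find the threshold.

-16.4 dBFS

Gain reduction = -12.4 − (-14.4) = 2 dB; output overshoot = GR / (R − 1) = 2 / 1 = 2 dB.
Threshold = output − output overshoot = -14.4 − 2 = -16.4 dBFS.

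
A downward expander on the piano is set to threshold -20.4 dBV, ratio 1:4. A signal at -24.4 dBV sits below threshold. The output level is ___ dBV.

-36.4 dBV

Below threshold, a 1:4 expander applies gain = (4−1)×(T − x) of attenuation.
(4−1) × 4 = 12 dB, so output = -24.4 − 12 = -36.4 dBV.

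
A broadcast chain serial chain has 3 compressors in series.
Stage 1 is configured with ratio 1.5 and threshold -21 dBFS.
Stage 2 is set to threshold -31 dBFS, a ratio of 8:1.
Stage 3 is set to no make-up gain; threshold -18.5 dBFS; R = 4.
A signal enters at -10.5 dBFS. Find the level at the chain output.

Stage 1: -10.5 dBFS is 10.5 dB over -21 dBFS; at 1.5:1 that becomes 7 dB over, giving -14 dBFS.
Stage 2: 17 dB above -31 dBFS, reduced 8:1 to 2.125 dB above → -28.875 dBFS.
Stage 3: -28.875 dBFS ≤ -18.5 dBFS, so stage 3 doesn't engage; output -28.875 dBFS.

-28.875 dBFS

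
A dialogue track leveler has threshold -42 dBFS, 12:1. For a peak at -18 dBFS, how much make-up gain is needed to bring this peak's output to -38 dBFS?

2 dB

The peak compresses to -42 + 24/12 = -40 dBFS.
To reach -38 dBFS requires -38 − (-40) = 2 dB of make-up.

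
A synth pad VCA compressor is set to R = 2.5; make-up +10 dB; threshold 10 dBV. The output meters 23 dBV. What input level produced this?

Stripping the +10 dB make-up gives 13 dBV at the gain stage.
Post-compression overshoot = 13 − 10 = 3 dB.
Input overshoot = R × output overshoot = 7.5 dB → input = 10 + 7.5 = 17.5 dBV.

17.5 dBV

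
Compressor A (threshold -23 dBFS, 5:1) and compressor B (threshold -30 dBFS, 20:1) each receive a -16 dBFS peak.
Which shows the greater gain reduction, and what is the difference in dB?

B, by 7.7 dB

A: 7 dB over, compressed to 1.4 dB over, so 5.6 dB of GR.
B: 14 dB over, compressed to 0.7 dB over, so 13.3 dB of GR.
Difference: 7.7 dB in favour of B.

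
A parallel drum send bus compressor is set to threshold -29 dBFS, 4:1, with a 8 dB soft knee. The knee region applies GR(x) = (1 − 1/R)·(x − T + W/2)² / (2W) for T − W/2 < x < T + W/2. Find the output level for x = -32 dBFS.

-32.046875 dBFS

x − T + W/2 = -32 − (-29) + 4 = 1.
GR = (1 − 1/4) × 1² / 16 = 0.75 × 1 / 16 = 0.046875 dB.
Output = -32 − 0.046875 = -32.046875 dBFS.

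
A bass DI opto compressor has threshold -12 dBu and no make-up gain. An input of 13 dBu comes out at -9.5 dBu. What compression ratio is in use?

10:1

Input overshoot = 13 − (-12) = 25 dB; output overshoot = -9.5 − (-12) = 2.5 dB.
Ratio = 25 / 2.5 = 10.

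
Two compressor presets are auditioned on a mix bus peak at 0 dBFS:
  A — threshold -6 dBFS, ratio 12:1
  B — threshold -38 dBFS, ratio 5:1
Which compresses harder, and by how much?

A: overshoot 6 dB → output overshoot 0.5 dB → GR 5.5 dB.
B: overshoot 38 dB → output overshoot 7.6 dB → GR 30.4 dB.
B reduces 24.9 dB more.

B, by 24.9 dB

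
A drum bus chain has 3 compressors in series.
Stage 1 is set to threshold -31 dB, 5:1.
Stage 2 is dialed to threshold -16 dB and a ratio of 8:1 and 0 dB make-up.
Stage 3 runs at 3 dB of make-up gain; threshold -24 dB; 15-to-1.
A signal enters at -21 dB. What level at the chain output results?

Stage 1: overshoot 10 dB → 10/5 = 2 dB → -29 dB.
Stage 2: below threshold (-29 ≤ -16); passes unchanged; output -29 dB.
Stage 3: -29 dB ≤ -24 dB, so stage 3 doesn't engage; make-up brings it to -26 dB.

-26 dB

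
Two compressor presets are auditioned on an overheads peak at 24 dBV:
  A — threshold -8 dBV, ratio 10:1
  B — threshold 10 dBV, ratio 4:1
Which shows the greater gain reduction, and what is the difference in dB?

A, by 18.3 dB

A: 32 dB over, compressed to 3.2 dB over, so 28.8 dB of GR.
B: 14 dB over, compressed to 3.5 dB over, so 10.5 dB of GR.
A reduces 18.3 dB more.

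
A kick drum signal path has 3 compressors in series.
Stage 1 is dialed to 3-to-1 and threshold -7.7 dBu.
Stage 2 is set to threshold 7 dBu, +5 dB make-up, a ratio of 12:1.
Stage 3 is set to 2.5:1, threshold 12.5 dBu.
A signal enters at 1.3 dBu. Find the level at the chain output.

0.3 dBu

Stage 1: 1.3 dBu is 9 dB over -7.7 dBu; at 3:1 that becomes 3 dB over, giving -4.7 dBu.
Stage 2: -4.7 dBu is at or below the 7 dBu threshold — no compression; make-up brings it to 0.3 dBu.
Stage 3: 0.3 dBu ≤ 12.5 dBu, so stage 3 doesn't engage; output 0.3 dBu.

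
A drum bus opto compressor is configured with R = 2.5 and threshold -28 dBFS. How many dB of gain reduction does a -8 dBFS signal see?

12 dB

Overshoot = -8 − (-28) = 20 dB.
At 2.5:1, output sits 20/2.5 = 8 dB above threshold.
Gain reduction = 20 − 8 = 12 dB.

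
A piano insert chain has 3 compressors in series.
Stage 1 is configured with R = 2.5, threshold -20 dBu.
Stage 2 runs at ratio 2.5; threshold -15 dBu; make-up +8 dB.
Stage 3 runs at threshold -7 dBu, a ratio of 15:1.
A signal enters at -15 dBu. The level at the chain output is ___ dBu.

-10 dBu

Stage 1: -15 dBu is 5 dB over -20 dBu; at 2.5:1 that becomes 2 dB over, giving -18 dBu.
Stage 2: below threshold (-18 ≤ -15); passes unchanged; make-up brings it to -10 dBu.
Stage 3: below threshold (-10 ≤ -7); passes unchanged; output -10 dBu.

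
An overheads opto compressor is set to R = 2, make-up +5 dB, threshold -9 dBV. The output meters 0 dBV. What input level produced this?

-1 dBV

Stripping the +5 dB make-up gives -5 dBV at the gain stage.
Post-compression overshoot = -5 − (-9) = 4 dB.
Input overshoot = R × output overshoot = 8 dB → input = -9 + 8 = -1 dBV.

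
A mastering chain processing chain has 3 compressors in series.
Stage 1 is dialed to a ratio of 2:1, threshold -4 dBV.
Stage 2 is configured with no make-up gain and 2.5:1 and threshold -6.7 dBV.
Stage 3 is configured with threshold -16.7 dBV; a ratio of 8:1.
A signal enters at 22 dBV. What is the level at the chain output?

-14.665 dBV

Stage 1: 26 dB above -4 dBV, reduced 2:1 to 13 dB above → 9 dBV.
Stage 2: 9 dBV is 15.7 dB over -6.7 dBV; at 2.5:1 that becomes 6.28 dB over, giving -0.42 dBV.
Stage 3: 16.28 dB above -16.7 dBV, reduced 8:1 to 2.035 dB above → -14.665 dBV.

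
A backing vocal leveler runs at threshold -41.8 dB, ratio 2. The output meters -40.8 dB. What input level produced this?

-39.8 dB

That's 1 dB above the -41.8 dB threshold.
Before 2:1 compression the overshoot was 1 × 2 = 2 dB, so input = -41.8 + 2 = -39.8 dB.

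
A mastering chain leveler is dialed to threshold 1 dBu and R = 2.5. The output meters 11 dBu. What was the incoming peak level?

Post-compression overshoot = 11 − 1 = 10 dB.
Undo the ratio: input overshoot = 10 × 2.5 = 25 dB, giving input = 26 dBu.

26 dBu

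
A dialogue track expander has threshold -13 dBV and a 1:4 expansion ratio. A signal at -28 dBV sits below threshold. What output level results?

-73 dBV

The input is 15 dB below the -13 dBV threshold.
A 1:4 expander multiplies undershoot by 4: 15 × 4 = 60 dB below threshold.
Output = -13 − 60 = -73 dBV.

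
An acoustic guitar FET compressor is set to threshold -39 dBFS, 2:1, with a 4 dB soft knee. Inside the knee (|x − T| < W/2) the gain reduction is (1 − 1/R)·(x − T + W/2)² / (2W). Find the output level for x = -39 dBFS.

-39.25 dBFS

x − T + W/2 = -39 − (-39) + 2 = 2.
GR = (1 − 1/2) × 2² / 8 = 0.5 × 4 / 8 = 0.25 dB.
Output = -39 − 0.25 = -39.25 dBFS.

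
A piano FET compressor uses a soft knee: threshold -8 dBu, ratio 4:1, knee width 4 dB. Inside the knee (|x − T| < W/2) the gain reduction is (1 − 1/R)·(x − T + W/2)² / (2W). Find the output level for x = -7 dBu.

x − T + W/2 = -7 − (-8) + 2 = 3.
GR = (1 − 1/4) × 3² / 8 = 0.75 × 9 / 8 = 0.84375 dB.
Output = -7 − 0.84375 = -7.84375 dBu.

-7.84375 dBu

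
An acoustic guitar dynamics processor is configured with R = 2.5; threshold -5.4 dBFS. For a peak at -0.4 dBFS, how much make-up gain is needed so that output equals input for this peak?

3 dB

Without make-up, output = threshold + overshoot/2.5 = -5.4 + 2 = -3.4 dBFS.
Gap to target: 3 dB.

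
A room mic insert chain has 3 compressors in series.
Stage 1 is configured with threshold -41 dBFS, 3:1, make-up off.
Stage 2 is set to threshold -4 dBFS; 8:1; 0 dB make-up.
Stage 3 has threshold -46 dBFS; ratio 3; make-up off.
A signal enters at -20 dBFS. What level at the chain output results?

Stage 1: -20 dBFS is 21 dB over -41 dBFS; at 3:1 that becomes 7 dB over, giving -34 dBFS.
Stage 2: -34 dBFS is at or below the -4 dBFS threshold — no compression; output -34 dBFS.
Stage 3: -34 dBFS is 12 dB over -46 dBFS; at 3:1 that becomes 4 dB over, giving -42 dBFS.

-42 dBFS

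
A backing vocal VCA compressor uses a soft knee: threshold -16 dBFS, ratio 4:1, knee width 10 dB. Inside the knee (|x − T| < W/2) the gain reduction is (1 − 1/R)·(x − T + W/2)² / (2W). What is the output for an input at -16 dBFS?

x − T + W/2 = -16 − (-16) + 5 = 5.
GR = (1 − 1/4) × 5² / 20 = 0.75 × 25 / 20 = 0.9375 dB.
Output = -16 − 0.9375 = -16.9375 dBFS.

-16.9375 dBFS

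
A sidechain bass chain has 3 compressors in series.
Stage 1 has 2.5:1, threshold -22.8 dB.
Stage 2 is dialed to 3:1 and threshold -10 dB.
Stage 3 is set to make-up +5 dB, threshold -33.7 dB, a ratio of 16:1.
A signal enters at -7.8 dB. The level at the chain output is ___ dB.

Stage 1: overshoot 15 dB → 15/2.5 = 6 dB → -16.8 dB.
Stage 2: -16.8 dB ≤ -10 dB, so stage 2 doesn't engage; output -16.8 dB.
Stage 3: 16.9 dB above -33.7 dB, reduced 16:1 to 1.05625 dB above → -32.64375 dB; +5 dB make-up → -27.64375 dB.

-27.64375 dB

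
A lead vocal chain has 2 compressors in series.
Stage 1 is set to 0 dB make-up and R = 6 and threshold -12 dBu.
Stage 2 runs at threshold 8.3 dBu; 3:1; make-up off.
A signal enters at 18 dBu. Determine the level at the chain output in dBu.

Stage 1: overshoot 30 dB → 30/6 = 5 dB → -7 dBu.
Stage 2: below threshold (-7 ≤ 8.3); passes unchanged; output -7 dBu.

-7 dBu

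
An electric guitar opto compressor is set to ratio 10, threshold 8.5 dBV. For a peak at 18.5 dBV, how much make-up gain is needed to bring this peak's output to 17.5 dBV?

Without make-up, output = threshold + overshoot/10 = 8.5 + 1 = 9.5 dBV.
Gap to target: 8 dB.

8 dB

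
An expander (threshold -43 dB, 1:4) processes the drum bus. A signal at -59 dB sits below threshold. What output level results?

The input is 16 dB below the -43 dB threshold.
A 1:4 expander multiplies undershoot by 4: 16 × 4 = 64 dB below threshold.
Output = -43 − 64 = -107 dB.

-107 dB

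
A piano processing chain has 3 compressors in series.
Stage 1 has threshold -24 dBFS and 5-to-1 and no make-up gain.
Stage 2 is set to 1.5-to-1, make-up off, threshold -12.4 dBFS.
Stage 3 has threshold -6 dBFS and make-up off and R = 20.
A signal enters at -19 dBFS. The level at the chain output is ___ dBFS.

-23 dBFS

Stage 1: -19 dBFS is 5 dB over -24 dBFS; at 5:1 that becomes 1 dB over, giving -23 dBFS.
Stage 2: below threshold (-23 ≤ -12.4); passes unchanged; output -23 dBFS.
Stage 3: -23 dBFS is at or below the -6 dBFS threshold — no compression; output -23 dBFS.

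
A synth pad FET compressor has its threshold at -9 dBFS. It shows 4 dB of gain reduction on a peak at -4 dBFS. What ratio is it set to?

Input overshoot = -4 − (-9) = 5 dB.
Output overshoot = 5 − 4 = 1 dB.
Ratio = input overshoot / output overshoot = 5 / 1 = 5.

5:1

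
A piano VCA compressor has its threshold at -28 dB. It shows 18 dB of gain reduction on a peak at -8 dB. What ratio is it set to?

Input overshoot = -8 − (-28) = 20 dB.
Output overshoot = 20 − 18 = 2 dB.
Ratio = input overshoot / output overshoot = 20 / 2 = 10.

10:1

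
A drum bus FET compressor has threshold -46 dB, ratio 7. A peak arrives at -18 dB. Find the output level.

The input is 28 dB above the -46 dB threshold.
The 28 dB excess becomes 4 dB after 7:1 reduction.
So the level is -46 + 4 = -42 dB.

-42 dB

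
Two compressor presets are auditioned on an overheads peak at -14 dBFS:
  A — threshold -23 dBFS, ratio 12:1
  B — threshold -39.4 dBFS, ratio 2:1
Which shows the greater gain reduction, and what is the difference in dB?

B, by 4.45 dB

A: overshoot 9 dB → output overshoot 0.75 dB → GR 8.25 dB.
B: overshoot 25.4 dB → output overshoot 12.7 dB → GR 12.7 dB.
B applies 4.45 dB more gain reduction.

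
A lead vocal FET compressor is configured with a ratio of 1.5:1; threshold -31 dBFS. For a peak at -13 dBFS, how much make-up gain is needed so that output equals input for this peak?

Overshoot 18 dB → 18/1.5 = 12 dB after compression, so the compressed level is -31 + 12 = -19 dBFS.
Make-up = target − compressed = -13 − (-19) = 6 dB.

6 dB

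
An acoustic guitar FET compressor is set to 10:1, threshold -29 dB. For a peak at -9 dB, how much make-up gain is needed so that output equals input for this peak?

18 dB

Overshoot 20 dB → 20/10 = 2 dB after compression, so the compressed level is -29 + 2 = -27 dB.
Make-up = target − compressed = -9 − (-27) = 18 dB.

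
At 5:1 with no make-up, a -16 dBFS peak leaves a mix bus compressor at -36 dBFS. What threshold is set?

Input is 25 dB above T (since output overshoot × R = input overshoot: (-36 − T)·5 = -16 − T gives T = -41 dBFS).
Check: -41 + (-16 − (-41))/5 = -41 + 5 = -36 dBFS. ✓

-41 dBFS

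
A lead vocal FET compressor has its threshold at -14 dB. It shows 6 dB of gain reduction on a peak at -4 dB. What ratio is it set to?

Input overshoot = -4 − (-14) = 10 dB.
Output overshoot = 10 − 6 = 4 dB.
Ratio = input overshoot / output overshoot = 10 / 4 = 2.5.

2.5:1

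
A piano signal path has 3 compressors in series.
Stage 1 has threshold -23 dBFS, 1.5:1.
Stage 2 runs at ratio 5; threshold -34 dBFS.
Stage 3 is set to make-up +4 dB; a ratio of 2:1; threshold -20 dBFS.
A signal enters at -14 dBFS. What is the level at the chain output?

Stage 1: -14 dBFS is 9 dB over -23 dBFS; at 1.5:1 that becomes 6 dB over, giving -17 dBFS.
Stage 2: 17 dB above -34 dBFS, reduced 5:1 to 3.4 dB above → -30.6 dBFS.
Stage 3: -30.6 dBFS is at or below the -20 dBFS threshold — no compression; make-up brings it to -26.6 dBFS.

-26.6 dBFS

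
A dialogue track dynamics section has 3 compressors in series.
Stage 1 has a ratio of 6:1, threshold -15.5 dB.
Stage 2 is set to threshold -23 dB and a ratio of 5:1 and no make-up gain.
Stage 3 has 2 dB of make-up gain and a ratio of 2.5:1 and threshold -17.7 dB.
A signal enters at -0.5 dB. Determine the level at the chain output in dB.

-19 dB

Stage 1: -0.5 dB is 15 dB over -15.5 dB; at 6:1 that becomes 2.5 dB over, giving -13 dB.
Stage 2: overshoot 10 dB → 10/5 = 2 dB → -21 dB.
Stage 3: -21 dB ≤ -17.7 dB, so stage 3 doesn't engage; make-up brings it to -19 dB.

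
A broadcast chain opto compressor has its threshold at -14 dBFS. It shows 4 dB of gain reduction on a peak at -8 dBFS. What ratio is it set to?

Input overshoot = -8 − (-14) = 6 dB.
Output overshoot = 6 − 4 = 2 dB.
Ratio = input overshoot / output overshoot = 6 / 2 = 3.

3:1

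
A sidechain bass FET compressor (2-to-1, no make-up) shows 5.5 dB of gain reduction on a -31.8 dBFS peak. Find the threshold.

Gain reduction = -31.8 − (-37.3) = 5.5 dB; output overshoot = GR / (R − 1) = 5.5 / 1 = 5.5 dB.
Threshold = output − output overshoot = -37.3 − 5.5 = -42.8 dBFS.

-42.8 dBFS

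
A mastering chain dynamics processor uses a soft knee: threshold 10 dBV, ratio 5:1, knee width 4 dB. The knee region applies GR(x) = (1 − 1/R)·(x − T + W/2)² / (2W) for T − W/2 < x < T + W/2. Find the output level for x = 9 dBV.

x − T + W/2 = 9 − 10 + 2 = 1.
GR = (1 − 1/5) × 1² / 8 = 0.8 × 1 / 8 = 0.1 dB.
Output = 9 − 0.1 = 8.9 dBV.

8.9 dBV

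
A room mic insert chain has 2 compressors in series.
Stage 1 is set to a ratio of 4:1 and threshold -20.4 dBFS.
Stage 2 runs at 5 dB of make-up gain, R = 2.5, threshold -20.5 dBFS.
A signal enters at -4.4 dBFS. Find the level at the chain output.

-13.86 dBFS

Stage 1: overshoot 16 dB → 16/4 = 4 dB → -16.4 dBFS.
Stage 2: overshoot 4.1 dB → 4.1/2.5 = 1.64 dB → -18.86 dBFS; +5 dB make-up → -13.86 dBFS.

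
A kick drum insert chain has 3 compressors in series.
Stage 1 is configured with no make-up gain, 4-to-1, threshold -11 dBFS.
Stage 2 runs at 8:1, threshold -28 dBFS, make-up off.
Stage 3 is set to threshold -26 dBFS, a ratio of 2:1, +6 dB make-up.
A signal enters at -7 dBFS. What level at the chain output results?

-19.875 dBFS

Stage 1: 4 dB above -11 dBFS, reduced 4:1 to 1 dB above → -10 dBFS.
Stage 2: overshoot 18 dB → 18/8 = 2.25 dB → -25.75 dBFS.
Stage 3: -25.75 dBFS is 0.25 dB over -26 dBFS; at 2:1 that becomes 0.125 dB over, giving -25.875 dBFS; +6 dB make-up → -19.875 dBFS.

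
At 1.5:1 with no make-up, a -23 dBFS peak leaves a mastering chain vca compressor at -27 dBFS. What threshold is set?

-35 dBFS

Input is 12 dB above T (since output overshoot × R = input overshoot: (-27 − T)·1.5 = -23 − T gives T = -35 dBFS).
Check: -35 + (-23 − (-35))/1.5 = -35 + 8 = -27 dBFS. ✓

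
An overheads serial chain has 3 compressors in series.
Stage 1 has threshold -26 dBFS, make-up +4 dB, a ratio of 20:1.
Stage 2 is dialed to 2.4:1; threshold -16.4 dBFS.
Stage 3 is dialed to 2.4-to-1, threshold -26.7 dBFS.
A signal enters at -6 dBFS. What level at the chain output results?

Stage 1: overshoot 20 dB → 20/20 = 1 dB → -25 dBFS; +4 dB make-up → -21 dBFS.
Stage 2: -21 dBFS is at or below the -16.4 dBFS threshold — no compression; output -21 dBFS.
Stage 3: -21 dBFS is 5.7 dB over -26.7 dBFS; at 2.4:1 that becomes 2.375 dB over, giving -24.325 dBFS.

-24.325 dBFS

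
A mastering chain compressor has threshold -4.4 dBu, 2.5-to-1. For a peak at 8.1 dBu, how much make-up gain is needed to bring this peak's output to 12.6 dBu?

12 dB

Overshoot 12.5 dB → 12.5/2.5 = 5 dB after compression, so the compressed level is -4.4 + 5 = 0.6 dBu.
Make-up = target − compressed = 12.6 − 0.6 = 12 dB.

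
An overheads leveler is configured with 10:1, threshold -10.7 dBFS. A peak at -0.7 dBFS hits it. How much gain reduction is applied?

Overshoot = -0.7 − (-10.7) = 10 dB.
A 10:1 ratio leaves 1 dB of that excess.
So the signal is attenuated by 10 − 1 = 9 dB.

9 dB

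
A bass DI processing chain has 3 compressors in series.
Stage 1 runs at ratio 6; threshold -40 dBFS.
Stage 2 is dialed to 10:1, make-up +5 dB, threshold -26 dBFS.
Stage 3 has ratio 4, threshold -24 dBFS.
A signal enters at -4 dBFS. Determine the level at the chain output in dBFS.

-29 dBFS

Stage 1: 36 dB above -40 dBFS, reduced 6:1 to 6 dB above → -34 dBFS.
Stage 2: below threshold (-34 ≤ -26); passes unchanged; make-up brings it to -29 dBFS.
Stage 3: -29 dBFS ≤ -24 dBFS, so stage 3 doesn't engage; output -29 dBFS.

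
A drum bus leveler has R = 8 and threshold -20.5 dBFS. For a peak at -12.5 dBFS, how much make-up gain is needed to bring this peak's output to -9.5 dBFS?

The peak compresses to -20.5 + 8/8 = -19.5 dBFS.
To reach -9.5 dBFS requires -9.5 − (-19.5) = 10 dB of make-up.

10 dB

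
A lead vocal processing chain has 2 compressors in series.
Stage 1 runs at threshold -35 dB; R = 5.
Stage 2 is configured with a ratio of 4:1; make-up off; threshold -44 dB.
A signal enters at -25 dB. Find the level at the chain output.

-41.25 dB

Stage 1: 10 dB above -35 dB, reduced 5:1 to 2 dB above → -33 dB.
Stage 2: overshoot 11 dB → 11/4 = 2.75 dB → -41.25 dB.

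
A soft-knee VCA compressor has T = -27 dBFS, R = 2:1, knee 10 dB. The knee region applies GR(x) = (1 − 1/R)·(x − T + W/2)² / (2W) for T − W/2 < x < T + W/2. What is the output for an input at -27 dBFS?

x − T + W/2 = -27 − (-27) + 5 = 5.
GR = (1 − 1/2) × 5² / 20 = 0.5 × 25 / 20 = 0.625 dB.
Output = -27 − 0.625 = -27.625 dBFS.

-27.625 dBFS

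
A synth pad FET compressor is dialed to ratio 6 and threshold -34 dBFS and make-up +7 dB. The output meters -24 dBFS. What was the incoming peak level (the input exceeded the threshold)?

Stripping the +7 dB make-up gives -31 dBFS at the gain stage.
Post-compression overshoot = -31 − (-34) = 3 dB.
Before 6:1 compression the overshoot was 3 × 6 = 18 dB, so input = -34 + 18 = -16 dBFS.

-16 dBFS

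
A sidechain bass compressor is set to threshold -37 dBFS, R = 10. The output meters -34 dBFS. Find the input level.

-7 dBFS

The compressed level sits -34 − (-37) = 3 dB over threshold.
Input overshoot = R × output overshoot = 30 dB → input = -37 + 30 = -7 dBFS.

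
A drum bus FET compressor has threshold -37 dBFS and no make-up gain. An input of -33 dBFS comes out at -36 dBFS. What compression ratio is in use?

Input overshoot = -33 − (-37) = 4 dB; output overshoot = -36 − (-37) = 1 dB.
Ratio = 4 / 1 = 4.

4:1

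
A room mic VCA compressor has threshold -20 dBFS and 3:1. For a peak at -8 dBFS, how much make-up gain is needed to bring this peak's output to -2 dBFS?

Overshoot 12 dB → 12/3 = 4 dB after compression, so the compressed level is -20 + 4 = -16 dBFS.
Make-up = target − compressed = -2 − (-16) = 14 dB.

14 dB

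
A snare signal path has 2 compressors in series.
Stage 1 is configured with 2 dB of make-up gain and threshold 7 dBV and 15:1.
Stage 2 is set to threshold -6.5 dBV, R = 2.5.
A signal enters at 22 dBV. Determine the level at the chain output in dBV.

0.1 dBV

Stage 1: 22 dBV is 15 dB over 7 dBV; at 15:1 that becomes 1 dB over, giving 8 dBV; +2 dB make-up → 10 dBV.
Stage 2: 10 dBV is 16.5 dB over -6.5 dBV; at 2.5:1 that becomes 6.6 dB over, giving 0.1 dBV.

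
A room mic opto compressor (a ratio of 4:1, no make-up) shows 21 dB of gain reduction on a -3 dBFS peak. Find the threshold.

Gain reduction = -3 − (-24) = 21 dB; output overshoot = GR / (R − 1) = 21 / 3 = 7 dB.
Threshold = output − output overshoot = -24 − 7 = -31 dBFS.

-31 dBFS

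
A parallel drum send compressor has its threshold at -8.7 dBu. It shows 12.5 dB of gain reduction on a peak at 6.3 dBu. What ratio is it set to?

Input overshoot = 6.3 − (-8.7) = 15 dB.
Output overshoot = 15 − 12.5 = 2.5 dB.
Ratio = input overshoot / output overshoot = 15 / 2.5 = 6.

6:1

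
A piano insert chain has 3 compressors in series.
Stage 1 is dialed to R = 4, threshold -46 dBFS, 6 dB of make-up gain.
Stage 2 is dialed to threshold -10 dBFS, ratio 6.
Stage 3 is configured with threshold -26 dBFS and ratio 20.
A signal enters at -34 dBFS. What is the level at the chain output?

Stage 1: 12 dB above -46 dBFS, reduced 4:1 to 3 dB above → -43 dBFS; +6 dB make-up → -37 dBFS.
Stage 2: -37 dBFS is at or below the -10 dBFS threshold — no compression; output -37 dBFS.
Stage 3: -37 dBFS ≤ -26 dBFS, so stage 3 doesn't engage; output -37 dBFS.

-37 dBFS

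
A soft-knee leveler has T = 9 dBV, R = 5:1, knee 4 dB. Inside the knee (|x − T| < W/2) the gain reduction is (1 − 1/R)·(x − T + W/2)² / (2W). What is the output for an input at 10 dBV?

x − T + W/2 = 10 − 9 + 2 = 3.
GR = (1 − 1/5) × 3² / 8 = 0.8 × 9 / 8 = 0.9 dB.
Output = 10 − 0.9 = 9.1 dBV.

9.1 dBV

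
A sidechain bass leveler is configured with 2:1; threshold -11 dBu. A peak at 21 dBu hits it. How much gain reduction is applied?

21 dBu exceeds the threshold by 32 dB.
A 2:1 ratio leaves 16 dB of that excess.
Gain reduction = 32 − 16 = 16 dB.

16 dB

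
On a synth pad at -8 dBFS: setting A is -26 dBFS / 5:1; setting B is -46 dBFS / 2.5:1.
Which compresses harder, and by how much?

B, by 8.4 dB

A: GR = 18 − 18/5 = 14.4 dB.
B: GR = 38 − 38/2.5 = 22.8 dB.
B reduces 8.4 dB more.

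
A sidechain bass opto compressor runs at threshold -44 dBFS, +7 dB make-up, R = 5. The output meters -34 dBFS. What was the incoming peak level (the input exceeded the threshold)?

Stripping the +7 dB make-up gives -41 dBFS at the gain stage.
Post-compression overshoot = -41 − (-44) = 3 dB.
Before 5:1 compression the overshoot was 3 × 5 = 15 dB, so input = -44 + 15 = -29 dBFS.

-29 dBFS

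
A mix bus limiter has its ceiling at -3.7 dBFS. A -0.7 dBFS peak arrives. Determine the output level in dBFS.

-3.7 dBFS

A brickwall limiter is an ∞:1 compressor: any input above the ceiling is clamped to -3.7 dBFS.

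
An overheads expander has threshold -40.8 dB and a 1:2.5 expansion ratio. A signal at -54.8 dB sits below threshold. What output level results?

-75.8 dB

Undershoot = (-40.8) − (-54.8) = 14 dB.
At 1:2.5, that expands to 35 dB under threshold.
Output = -40.8 − 35 = -75.8 dB.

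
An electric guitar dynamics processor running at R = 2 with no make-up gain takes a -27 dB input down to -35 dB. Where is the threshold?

-43 dB

Gain reduction = -27 − (-35) = 8 dB; output overshoot = GR / (R − 1) = 8 / 1 = 8 dB.
Threshold = output − output overshoot = -35 − 8 = -43 dB.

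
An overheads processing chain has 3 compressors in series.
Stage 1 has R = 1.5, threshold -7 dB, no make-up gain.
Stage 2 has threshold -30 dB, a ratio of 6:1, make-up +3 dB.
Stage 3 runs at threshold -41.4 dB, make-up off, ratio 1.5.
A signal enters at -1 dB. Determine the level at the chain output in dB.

-28.8 dB

Stage 1: overshoot 6 dB → 6/1.5 = 4 dB → -3 dB.
Stage 2: overshoot 27 dB → 27/6 = 4.5 dB → -25.5 dB; +3 dB make-up → -22.5 dB.
Stage 3: -22.5 dB is 18.9 dB over -41.4 dB; at 1.5:1 that becomes 12.6 dB over, giving -28.8 dB.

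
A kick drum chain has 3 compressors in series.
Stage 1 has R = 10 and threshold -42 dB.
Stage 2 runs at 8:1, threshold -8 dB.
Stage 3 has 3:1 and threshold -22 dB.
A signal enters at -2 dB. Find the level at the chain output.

Stage 1: -2 dB is 40 dB over -42 dB; at 10:1 that becomes 4 dB over, giving -38 dB.
Stage 2: below threshold (-38 ≤ -8); passes unchanged; output -38 dB.
Stage 3: -38 dB is at or below the -22 dB threshold — no compression; output -38 dB.

-38 dB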